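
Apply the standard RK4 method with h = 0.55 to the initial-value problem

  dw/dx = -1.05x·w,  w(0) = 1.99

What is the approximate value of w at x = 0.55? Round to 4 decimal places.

1.6977

RK4: k1 = f(x_n, w_n); k2 = f(x_n + h/2, w_n + (h/2)·k1); k3 = f(x_n + h/2, w_n + (h/2)·k2); k4 = f(x_n + h, w_n + h·k3); w_{n+1} = w_n + (h/6)·(k1 + 2k2 + 2k3 + k4).
x=0.000000, w=1.990000:
  k1 = f(0.000000, 1.990000) = 0.000000
  k2 = f(0.275000, 1.990000) = -0.574613
  k3 = f(0.275000, 1.831982) = -0.528985
  k4 = f(0.550000, 1.699058) = -0.981206
  w ← 1.990000 + (0.55/6)·(k1 + 2k2 + 2k3 + k4) = 1.697730
w(0.55) ≈ 1.6977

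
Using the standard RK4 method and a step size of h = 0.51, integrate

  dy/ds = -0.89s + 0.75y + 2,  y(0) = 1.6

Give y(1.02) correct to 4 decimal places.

5.8942

RK4: k1 = f(s_n, y_n); k2 = f(s_n + h/2, y_n + (h/2)·k1); k3 = f(s_n + h/2, y_n + (h/2)·k2); k4 = f(s_n + h, y_n + h·k3); y_{n+1} = y_n + (h/6)·(k1 + 2k2 + 2k3 + k4).
s=0.000000, y=1.600000:
  k1 = f(0.000000, 1.600000) = 3.200000
  k2 = f(0.255000, 2.416000) = 3.585050
  k3 = f(0.255000, 2.514188) = 3.658691
  k4 = f(0.510000, 3.465932) = 4.145549
  y ← 1.600000 + (0.51/6)·(k1 + 2k2 + 2k3 + k4) = 3.455808
s=0.510000, y=3.455808:
  k1 = f(0.510000, 3.455808) = 4.137956
  k2 = f(0.765000, 4.510986) = 4.702390
  k3 = f(0.765000, 4.654917) = 4.810338
  k4 = f(1.020000, 5.909080) = 5.524010
  y ← 3.455808 + (0.51/6)·(k1 + 2k2 + 2k3 + k4) = 5.894238
y(1.02) ≈ 5.8942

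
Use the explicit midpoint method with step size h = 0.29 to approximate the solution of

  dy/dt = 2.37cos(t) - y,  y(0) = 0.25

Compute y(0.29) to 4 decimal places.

Midpoint: k1 = f(t_n, y_n); k2 = f(t_n + h/2, y_n + (h/2)·k1); y_{n+1} = y_n + h·k2.
t=0.000000, y=0.250000:
  k1 = f(0.000000, 0.250000) = 2.120000
  k2 = f(0.145000, 0.557400) = 1.787729
  y ← 0.250000 + 0.29·1.787729 = 0.768441
y(0.29) ≈ 0.7684

0.7684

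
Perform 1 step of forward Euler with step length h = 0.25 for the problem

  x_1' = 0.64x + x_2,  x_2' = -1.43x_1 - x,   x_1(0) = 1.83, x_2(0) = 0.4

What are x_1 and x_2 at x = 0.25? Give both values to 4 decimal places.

1.9300, -0.2542

Euler on (x_1,x_2): x_1_{n+1} = x_1_n + h·x_1', x_2_{n+1} = x_2_n + h·x_2'.
0.000000: (1.830000, 0.400000); f=(0.400000, -2.616900) → (1.930000, -0.254225)
(x_1(0.25), x_2(0.25)) ≈ (1.9300, -0.2542)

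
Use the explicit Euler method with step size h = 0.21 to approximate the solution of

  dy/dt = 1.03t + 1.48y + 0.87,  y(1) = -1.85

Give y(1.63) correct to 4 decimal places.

-2.4086

Euler: y_{n+1} = y_n + h·f(t_n, y_n).
t=1.000000, y=-1.850000: f=-0.838000 → y ← -1.850000 + 0.21·(-0.838000) = -2.025980
t=1.210000, y=-2.025980: f=-0.882150 → y ← -2.025980 + 0.21·(-0.882150) = -2.211232
t=1.420000, y=-2.211232: f=-0.940023 → y ← -2.211232 + 0.21·(-0.940023) = -2.408636
y(1.63) ≈ -2.4086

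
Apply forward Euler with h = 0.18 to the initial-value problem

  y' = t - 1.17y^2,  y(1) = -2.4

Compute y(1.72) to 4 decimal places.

Euler: y_{n+1} = y_n + h·f(t_n, y_n).
t=1.000000, y=-2.400000: f=-5.739200 → y ← -2.400000 + 0.18·(-5.739200) = -3.433056
t=1.180000, y=-3.433056: f=-12.609472 → y ← -3.433056 + 0.18·(-12.609472) = -5.702761
t=1.360000, y=-5.702761: f=-36.690135 → y ← -5.702761 + 0.18·(-36.690135) = -12.306985
t=1.540000, y=-12.306985: f=-175.670405 → y ← -12.306985 + 0.18·(-175.670405) = -43.927658
y(1.72) ≈ -43.9277

-43.9277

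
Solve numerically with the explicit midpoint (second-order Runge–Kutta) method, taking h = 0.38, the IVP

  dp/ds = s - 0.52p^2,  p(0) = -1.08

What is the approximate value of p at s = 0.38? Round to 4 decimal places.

Midpoint: k1 = f(s_n, p_n); k2 = f(s_n + h/2, p_n + (h/2)·k1); p_{n+1} = p_n + h·k2.
s=0.000000, p=-1.080000:
  k1 = f(0.000000, -1.080000) = -0.606528
  k2 = f(0.190000, -1.195240) = -0.552872
  p ← -1.080000 + 0.38·(-0.552872) = -1.290091
p(0.38) ≈ -1.2901

-1.2901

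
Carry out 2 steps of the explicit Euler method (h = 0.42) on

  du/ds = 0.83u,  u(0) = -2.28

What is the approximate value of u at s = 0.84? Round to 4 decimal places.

-4.1467

Euler: u_{n+1} = u_n + h·f(s_n, u_n).
s=0.000000, u=-2.280000: f=-1.892400 → u ← -2.280000 + 0.42·(-1.892400) = -3.074808
s=0.420000, u=-3.074808: f=-2.552091 → u ← -3.074808 + 0.42·(-2.552091) = -4.146686
u(0.84) ≈ -4.1467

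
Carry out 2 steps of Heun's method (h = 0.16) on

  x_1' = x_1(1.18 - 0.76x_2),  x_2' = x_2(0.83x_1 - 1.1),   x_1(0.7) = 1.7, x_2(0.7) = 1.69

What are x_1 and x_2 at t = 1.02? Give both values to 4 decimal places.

1.6115, 1.8487

Heun on (x_1,x_2): k1 = f(t_n, state_n); k2 = f(t_n + h, state_n + h·k1); state_{n+1} = state_n + (h/2)·(k1 + k2).
0.700000: (1.700000, 1.690000)
  k1 = (-0.177480, 0.525590)
  predictor → (1.671603, 1.774094)
  k2 = (-0.281350, 0.509929)
  → (1.663294, 1.772842)
0.860000: (1.663294, 1.772842)
  k1 = (-0.278368, 0.497342)
  predictor → (1.618755, 1.852416)
  k2 = (-0.368811, 0.451186)
  → (1.611519, 1.848724)
(x_1(1.02), x_2(1.02)) ≈ (1.6115, 1.8487)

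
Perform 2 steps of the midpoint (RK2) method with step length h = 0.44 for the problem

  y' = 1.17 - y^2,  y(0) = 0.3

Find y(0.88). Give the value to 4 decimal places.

0.8912

Midpoint: k1 = f(x_n, y_n); k2 = f(x_n + h/2, y_n + (h/2)·k1); y_{n+1} = y_n + h·k2.
x=0.000000, y=0.300000:
  k1 = f(0.000000, 0.300000) = 1.080000
  k2 = f(0.220000, 0.537600) = 0.880986
  y ← 0.300000 + 0.44·0.880986 = 0.687634
x=0.440000, y=0.687634:
  k1 = f(0.440000, 0.687634) = 0.697160
  k2 = f(0.660000, 0.841009) = 0.462704
  y ← 0.687634 + 0.44·0.462704 = 0.891224
y(0.88) ≈ 0.8912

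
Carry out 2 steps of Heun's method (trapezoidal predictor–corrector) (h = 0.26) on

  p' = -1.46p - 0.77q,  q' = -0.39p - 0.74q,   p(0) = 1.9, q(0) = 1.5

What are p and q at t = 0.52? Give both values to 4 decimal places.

Heun on (p,q): k1 = f(t_n, state_n); k2 = f(t_n + h, state_n + h·k1); state_{n+1} = state_n + (h/2)·(k1 + k2).
0.000000: (1.900000, 1.500000)
  k1 = (-3.929000, -1.851000)
  predictor → (0.878460, 1.018740)
  k2 = (-2.066981, -1.096467)
  → (1.120522, 1.116829)
0.260000: (1.120522, 1.116829)
  k1 = (-2.495921, -1.263457)
  predictor → (0.471583, 0.788330)
  k2 = (-1.295525, -0.767282)
  → (0.627634, 0.852833)
(p(0.52), q(0.52)) ≈ (0.6276, 0.8528)

0.6276, 0.8528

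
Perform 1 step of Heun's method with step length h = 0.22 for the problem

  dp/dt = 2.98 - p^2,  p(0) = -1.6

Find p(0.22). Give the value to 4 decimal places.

-1.4760

Heun: k1 = f(t_n, p_n); k2 = f(t_n + h, p_n + h·k1); p_{n+1} = p_n + (h/2)·(k1 + k2).
t=0.000000, p=-1.600000:
  k1 = f(0.000000, -1.600000) = 0.420000
  k2 = f(0.220000, -1.507600) = 0.707142
  p ← -1.600000 + (0.22/2)·(0.420000 + 0.707142) = -1.476014
p(0.22) ≈ -1.4760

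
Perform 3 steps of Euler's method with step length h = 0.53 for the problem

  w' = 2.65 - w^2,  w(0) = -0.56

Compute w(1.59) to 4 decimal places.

1.4511

Euler: w_{n+1} = w_n + h·f(t_n, w_n).
t=0.000000, w=-0.560000: f=2.336400 → w ← -0.560000 + 0.53·2.336400 = 0.678292
t=0.530000, w=0.678292: f=2.189920 → w ← 0.678292 + 0.53·2.189920 = 1.838950
t=1.060000, w=1.838950: f=-0.731736 → w ← 1.838950 + 0.53·(-0.731736) = 1.451130
w(1.59) ≈ 1.4511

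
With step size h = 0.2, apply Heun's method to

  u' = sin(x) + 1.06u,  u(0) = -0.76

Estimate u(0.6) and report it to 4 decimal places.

Heun: k1 = f(x_n, u_n); k2 = f(x_n + h, u_n + h·k1); u_{n+1} = u_n + (h/2)·(k1 + k2).
x=0.000000, u=-0.760000:
  k1 = f(0.000000, -0.760000) = -0.805600
  k2 = f(0.200000, -0.921120) = -0.777718
  u ← -0.760000 + (0.2/2)·(-0.805600 + (-0.777718)) = -0.918332
x=0.200000, u=-0.918332:
  k1 = f(0.200000, -0.918332) = -0.774762
  k2 = f(0.400000, -1.073284) = -0.748263
  u ← -0.918332 + (0.2/2)·(-0.774762 + (-0.748263)) = -1.070634
x=0.400000, u=-1.070634:
  k1 = f(0.400000, -1.070634) = -0.745454
  k2 = f(0.600000, -1.219725) = -0.728266
  u ← -1.070634 + (0.2/2)·(-0.745454 + (-0.728266)) = -1.218006
u(0.6) ≈ -1.2180

-1.2180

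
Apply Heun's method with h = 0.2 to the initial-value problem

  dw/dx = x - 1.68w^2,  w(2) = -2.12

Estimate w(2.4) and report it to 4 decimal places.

Heun: k1 = f(x_n, w_n); k2 = f(x_n + h, w_n + h·k1); w_{n+1} = w_n + (h/2)·(k1 + k2).
x=2.000000, w=-2.120000:
  k1 = f(2.000000, -2.120000) = -5.550592
  k2 = f(2.200000, -3.230118) = -15.328557
  w ← -2.120000 + (0.2/2)·(-5.550592 + (-15.328557)) = -4.207915
x=2.200000, w=-4.207915:
  k1 = f(2.200000, -4.207915) = -27.547000
  k2 = f(2.400000, -9.717315) = -156.236033
  w ← -4.207915 + (0.2/2)·(-27.547000 + (-156.236033)) = -22.586218
w(2.4) ≈ -22.5862

-22.5862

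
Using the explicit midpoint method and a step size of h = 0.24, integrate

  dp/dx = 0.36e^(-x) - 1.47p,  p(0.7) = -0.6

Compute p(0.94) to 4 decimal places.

Midpoint: k1 = f(x_n, p_n); k2 = f(x_n + h/2, p_n + (h/2)·k1); p_{n+1} = p_n + h·k2.
x=0.700000, p=-0.600000:
  k1 = f(0.700000, -0.600000) = 1.060771
  k2 = f(0.820000, -0.472708) = 0.853435
  p ← -0.600000 + 0.24·0.853435 = -0.395175
p(0.94) ≈ -0.3952

-0.3952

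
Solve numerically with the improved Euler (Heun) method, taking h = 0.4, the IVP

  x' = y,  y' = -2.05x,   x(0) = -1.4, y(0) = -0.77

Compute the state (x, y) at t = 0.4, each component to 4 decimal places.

Heun on (x,y): k1 = f(t_n, state_n); k2 = f(t_n + h, state_n + h·k1); state_{n+1} = state_n + (h/2)·(k1 + k2).
0.000000: (-1.400000, -0.770000)
  k1 = (-0.770000, 2.870000)
  predictor → (-1.708000, 0.378000)
  k2 = (0.378000, 3.501400)
  → (-1.478400, 0.504280)
(x(0.4), y(0.4)) ≈ (-1.4784, 0.5043)

-1.4784, 0.5043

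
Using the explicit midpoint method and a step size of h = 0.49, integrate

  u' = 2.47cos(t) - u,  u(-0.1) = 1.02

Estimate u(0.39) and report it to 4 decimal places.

Midpoint: k1 = f(t_n, u_n); k2 = f(t_n + h/2, u_n + (h/2)·k1); u_{n+1} = u_n + h·k2.
t=-0.100000, u=1.020000:
  k1 = f(-0.100000, 1.020000) = 1.437660
  k2 = f(0.145000, 1.372227) = 1.071853
  u ← 1.020000 + 0.49·1.071853 = 1.545208
u(0.39) ≈ 1.5452

1.5452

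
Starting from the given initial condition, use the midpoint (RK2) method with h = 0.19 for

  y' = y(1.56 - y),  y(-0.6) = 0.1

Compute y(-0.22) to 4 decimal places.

0.1713

Midpoint: k1 = f(x_n, y_n); k2 = f(x_n + h/2, y_n + (h/2)·k1); y_{n+1} = y_n + h·k2.
x=-0.600000, y=0.100000:
  k1 = f(-0.600000, 0.100000) = 0.146000
  k2 = f(-0.505000, 0.113870) = 0.164671
  y ← 0.100000 + 0.19·0.164671 = 0.131287
x=-0.410000, y=0.131287:
  k1 = f(-0.410000, 0.131287) = 0.187572
  k2 = f(-0.315000, 0.149107) = 0.210374
  y ← 0.131287 + 0.19·0.210374 = 0.171258
y(-0.22) ≈ 0.1713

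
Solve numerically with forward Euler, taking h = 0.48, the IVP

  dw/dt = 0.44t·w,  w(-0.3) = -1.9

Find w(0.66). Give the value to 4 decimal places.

-1.8473

Euler: w_{n+1} = w_n + h·f(t_n, w_n).
t=-0.300000, w=-1.900000: f=0.250800 → w ← -1.900000 + 0.48·0.250800 = -1.779616
t=0.180000, w=-1.779616: f=-0.140946 → w ← -1.779616 + 0.48·(-0.140946) = -1.847270
w(0.66) ≈ -1.8473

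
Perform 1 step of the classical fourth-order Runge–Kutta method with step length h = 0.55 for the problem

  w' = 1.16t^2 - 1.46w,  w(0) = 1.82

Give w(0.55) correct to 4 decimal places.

RK4: k1 = f(t_n, w_n); k2 = f(t_n + h/2, w_n + (h/2)·k1); k3 = f(t_n + h/2, w_n + (h/2)·k2); k4 = f(t_n + h, w_n + h·k3); w_{n+1} = w_n + (h/6)·(k1 + 2k2 + 2k3 + k4).
t=0.000000, w=1.820000:
  k1 = f(0.000000, 1.820000) = -2.657200
  k2 = f(0.275000, 1.089270) = -1.502609
  k3 = f(0.275000, 1.406782) = -1.966177
  k4 = f(0.550000, 0.738602) = -0.727460
  w ← 1.820000 + (0.55/6)·(k1 + 2k2 + 2k3 + k4) = 0.873795
w(0.55) ≈ 0.8738

0.8738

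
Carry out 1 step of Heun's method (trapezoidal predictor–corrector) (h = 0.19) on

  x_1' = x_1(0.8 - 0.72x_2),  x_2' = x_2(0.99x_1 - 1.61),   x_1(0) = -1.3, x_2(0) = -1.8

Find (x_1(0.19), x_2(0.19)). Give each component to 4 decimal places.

Heun on (x_1,x_2): k1 = f(t_n, state_n); k2 = f(t_n + h, state_n + h·k1); state_{n+1} = state_n + (h/2)·(k1 + k2).
0.000000: (-1.300000, -1.800000)
  k1 = (-2.724800, 5.214600)
  predictor → (-1.817712, -0.809226)
  k2 = (-2.513246, 2.759084)
  → (-1.797614, -1.042500)
(x_1(0.19), x_2(0.19)) ≈ (-1.7976, -1.0425)

-1.7976, -1.0425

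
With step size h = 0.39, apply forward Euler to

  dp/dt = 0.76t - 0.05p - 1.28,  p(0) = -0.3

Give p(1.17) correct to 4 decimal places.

Euler: p_{n+1} = p_n + h·f(t_n, p_n).
t=0.000000, p=-0.300000: f=-1.265000 → p ← -0.300000 + 0.39·(-1.265000) = -0.793350
t=0.390000, p=-0.793350: f=-0.943933 → p ← -0.793350 + 0.39·(-0.943933) = -1.161484
t=0.780000, p=-1.161484: f=-0.629126 → p ← -1.161484 + 0.39·(-0.629126) = -1.406843
p(1.17) ≈ -1.4068

-1.4068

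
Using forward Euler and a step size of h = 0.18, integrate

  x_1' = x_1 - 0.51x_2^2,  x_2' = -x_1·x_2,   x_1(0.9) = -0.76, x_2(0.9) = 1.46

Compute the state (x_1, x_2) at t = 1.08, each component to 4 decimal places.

-1.0925, 1.6597

Euler on (x_1,x_2): x_1_{n+1} = x_1_n + h·x_1', x_2_{n+1} = x_2_n + h·x_2'.
0.900000: (-0.760000, 1.460000); f=(-1.847116, 1.109600) → (-1.092481, 1.659728)
(x_1(1.08), x_2(1.08)) ≈ (-1.0925, 1.6597)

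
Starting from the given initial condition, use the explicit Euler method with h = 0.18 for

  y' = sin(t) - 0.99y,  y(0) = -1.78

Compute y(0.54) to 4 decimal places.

-0.8980

Euler: y_{n+1} = y_n + h·f(t_n, y_n).
t=0.000000, y=-1.780000: f=1.762200 → y ← -1.780000 + 0.18·1.762200 = -1.462804
t=0.180000, y=-1.462804: f=1.627206 → y ← -1.462804 + 0.18·1.627206 = -1.169907
t=0.360000, y=-1.169907: f=1.510482 → y ← -1.169907 + 0.18·1.510482 = -0.898020
y(0.54) ≈ -0.8980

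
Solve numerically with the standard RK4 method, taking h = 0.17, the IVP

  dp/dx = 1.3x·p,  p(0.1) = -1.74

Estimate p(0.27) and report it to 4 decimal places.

RK4: k1 = f(x_n, p_n); k2 = f(x_n + h/2, p_n + (h/2)·k1); k3 = f(x_n + h/2, p_n + (h/2)·k2); k4 = f(x_n + h, p_n + h·k3); p_{n+1} = p_n + (h/6)·(k1 + 2k2 + 2k3 + k4).
x=0.100000, p=-1.740000:
  k1 = f(0.100000, -1.740000) = -0.226200
  k2 = f(0.185000, -1.759227) = -0.423094
  k3 = f(0.185000, -1.775963) = -0.427119
  k4 = f(0.270000, -1.812610) = -0.636226
  p ← -1.740000 + (0.17/6)·(k1 + 2k2 + 2k3 + k4) = -1.812614
p(0.27) ≈ -1.8126

-1.8126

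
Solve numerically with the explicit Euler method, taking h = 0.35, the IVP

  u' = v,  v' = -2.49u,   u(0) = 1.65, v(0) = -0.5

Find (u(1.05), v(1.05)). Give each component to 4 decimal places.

-0.3315, -3.9178

Euler on (u,v): u_{n+1} = u_n + h·u', v_{n+1} = v_n + h·v'.
0.000000: (1.650000, -0.500000); f=(-0.500000, -4.108500) → (1.475000, -1.937975)
0.350000: (1.475000, -1.937975); f=(-1.937975, -3.672750) → (0.796709, -3.223438)
0.700000: (0.796709, -3.223438); f=(-3.223438, -1.983805) → (-0.331494, -3.917769)
(u(1.05), v(1.05)) ≈ (-0.3315, -3.9178)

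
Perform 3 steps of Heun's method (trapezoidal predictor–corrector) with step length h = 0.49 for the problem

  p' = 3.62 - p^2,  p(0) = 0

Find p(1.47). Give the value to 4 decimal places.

1.3932

Heun: k1 = f(t_n, p_n); k2 = f(t_n + h, p_n + h·k1); p_{n+1} = p_n + (h/2)·(k1 + k2).
t=0.000000, p=0.000000:
  k1 = f(0.000000, 0.000000) = 3.620000
  k2 = f(0.490000, 1.773800) = 0.473634
  p ← 0.000000 + (0.49/2)·(3.620000 + 0.473634) = 1.002940
t=0.490000, p=1.002940:
  k1 = f(0.490000, 1.002940) = 2.614111
  k2 = f(0.980000, 2.283855) = -1.595992
  p ← 1.002940 + (0.49/2)·(2.614111 + (-1.595992)) = 1.252379
t=0.980000, p=1.252379:
  k1 = f(0.980000, 1.252379) = 2.051546
  k2 = f(1.470000, 2.257637) = -1.476924
  p ← 1.252379 + (0.49/2)·(2.051546 + (-1.476924)) = 1.393162
p(1.47) ≈ 1.3932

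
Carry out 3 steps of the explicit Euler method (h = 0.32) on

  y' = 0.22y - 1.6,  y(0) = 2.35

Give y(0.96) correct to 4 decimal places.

Euler: y_{n+1} = y_n + h·f(x_n, y_n).
x=0.000000, y=2.350000: f=-1.083000 → y ← 2.350000 + 0.32·(-1.083000) = 2.003440
x=0.320000, y=2.003440: f=-1.159243 → y ← 2.003440 + 0.32·(-1.159243) = 1.632482
x=0.640000, y=1.632482: f=-1.240854 → y ← 1.632482 + 0.32·(-1.240854) = 1.235409
y(0.96) ≈ 1.2354

1.2354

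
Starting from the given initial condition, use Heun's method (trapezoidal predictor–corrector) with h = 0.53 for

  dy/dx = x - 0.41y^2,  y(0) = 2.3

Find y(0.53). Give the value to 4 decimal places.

Heun: k1 = f(x_n, y_n); k2 = f(x_n + h, y_n + h·k1); y_{n+1} = y_n + (h/2)·(k1 + k2).
x=0.000000, y=2.300000:
  k1 = f(0.000000, 2.300000) = -2.168900
  k2 = f(0.530000, 1.150483) = -0.012681
  y ← 2.300000 + (0.53/2)·(-2.168900 + (-0.012681)) = 1.721881
y(0.53) ≈ 1.7219

1.7219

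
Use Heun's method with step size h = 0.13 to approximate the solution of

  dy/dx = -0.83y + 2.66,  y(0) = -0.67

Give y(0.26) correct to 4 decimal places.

Heun: k1 = f(x_n, y_n); k2 = f(x_n + h, y_n + h·k1); y_{n+1} = y_n + (h/2)·(k1 + k2).
x=0.000000, y=-0.670000:
  k1 = f(0.000000, -0.670000) = 3.216100
  k2 = f(0.130000, -0.251907) = 2.869083
  y ← -0.670000 + (0.13/2)·(3.216100 + 2.869083) = -0.274463
x=0.130000, y=-0.274463:
  k1 = f(0.130000, -0.274463) = 2.887804
  k2 = f(0.260000, 0.100951) = 2.576210
  y ← -0.274463 + (0.13/2)·(2.887804 + 2.576210) = 0.080698
y(0.26) ≈ 0.0807

0.0807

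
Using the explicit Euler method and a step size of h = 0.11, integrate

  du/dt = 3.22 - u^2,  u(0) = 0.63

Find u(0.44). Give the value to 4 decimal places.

1.5344

Euler: u_{n+1} = u_n + h·f(t_n, u_n).
t=0.000000, u=0.630000: f=2.823100 → u ← 0.630000 + 0.11·2.823100 = 0.940541
t=0.110000, u=0.940541: f=2.335383 → u ← 0.940541 + 0.11·2.335383 = 1.197433
t=0.220000, u=1.197433: f=1.786154 → u ← 1.197433 + 0.11·1.786154 = 1.393910
t=0.330000, u=1.393910: f=1.277015 → u ← 1.393910 + 0.11·1.277015 = 1.534382
u(0.44) ≈ 1.5344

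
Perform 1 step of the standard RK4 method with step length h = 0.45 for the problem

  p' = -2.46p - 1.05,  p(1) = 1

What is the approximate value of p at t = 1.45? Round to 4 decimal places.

RK4: k1 = f(t_n, p_n); k2 = f(t_n + h/2, p_n + (h/2)·k1); k3 = f(t_n + h/2, p_n + (h/2)·k2); k4 = f(t_n + h, p_n + h·k3); p_{n+1} = p_n + (h/6)·(k1 + 2k2 + 2k3 + k4).
t=1.000000, p=1.000000:
  k1 = f(1.000000, 1.000000) = -3.510000
  k2 = f(1.225000, 0.210250) = -1.567215
  k3 = f(1.225000, 0.647377) = -2.642546
  k4 = f(1.450000, -0.189146) = -0.584701
  p ← 1.000000 + (0.45/6)·(k1 + 2k2 + 2k3 + k4) = 0.061433
p(1.45) ≈ 0.0614

0.0614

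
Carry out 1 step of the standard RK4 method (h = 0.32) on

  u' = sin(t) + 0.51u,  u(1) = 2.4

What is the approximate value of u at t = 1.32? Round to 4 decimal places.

RK4: k1 = f(t_n, u_n); k2 = f(t_n + h/2, u_n + (h/2)·k1); k3 = f(t_n + h/2, u_n + (h/2)·k2); k4 = f(t_n + h, u_n + h·k3); u_{n+1} = u_n + (h/6)·(k1 + 2k2 + 2k3 + k4).
t=1.000000, u=2.400000:
  k1 = f(1.000000, 2.400000) = 2.065471
  k2 = f(1.160000, 2.730475) = 2.309346
  k3 = f(1.160000, 2.769495) = 2.329246
  k4 = f(1.320000, 3.145359) = 2.572848
  u ← 2.400000 + (0.32/6)·(k1 + 2k2 + 2k3 + k4) = 3.142160
u(1.32) ≈ 3.1422

3.1422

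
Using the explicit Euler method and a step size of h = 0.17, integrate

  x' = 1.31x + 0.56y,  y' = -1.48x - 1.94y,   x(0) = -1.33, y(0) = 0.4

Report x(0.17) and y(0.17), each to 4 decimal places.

-1.5881, 0.6027

Euler on (x,y): x_{n+1} = x_n + h·x', y_{n+1} = y_n + h·y'.
0.000000: (-1.330000, 0.400000); f=(-1.518300, 1.192400) → (-1.588111, 0.602708)
(x(0.17), y(0.17)) ≈ (-1.5881, 0.6027)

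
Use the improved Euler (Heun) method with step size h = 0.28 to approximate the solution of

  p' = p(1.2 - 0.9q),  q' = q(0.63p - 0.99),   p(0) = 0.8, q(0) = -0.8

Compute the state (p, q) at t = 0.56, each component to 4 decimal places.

2.1888, -0.7366

Heun on (p,q): k1 = f(t_n, state_n); k2 = f(t_n + h, state_n + h·k1); state_{n+1} = state_n + (h/2)·(k1 + k2).
0.000000: (0.800000, -0.800000)
  k1 = (1.536000, 0.388800)
  predictor → (1.230080, -0.691136)
  k2 = (2.241233, 0.148629)
  → (1.328813, -0.724760)
0.280000: (1.328813, -0.724760)
  k1 = (2.461338, 0.110778)
  predictor → (2.017987, -0.693742)
  k2 = (3.681552, -0.195172)
  → (2.188817, -0.736575)
(p(0.56), q(0.56)) ≈ (2.1888, -0.7366)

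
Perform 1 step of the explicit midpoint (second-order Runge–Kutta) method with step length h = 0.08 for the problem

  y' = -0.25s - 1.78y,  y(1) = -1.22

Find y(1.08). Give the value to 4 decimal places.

-1.0780

Midpoint: k1 = f(s_n, y_n); k2 = f(s_n + h/2, y_n + (h/2)·k1); y_{n+1} = y_n + h·k2.
s=1.000000, y=-1.220000:
  k1 = f(1.000000, -1.220000) = 1.921600
  k2 = f(1.040000, -1.143136) = 1.774782
  y ← -1.220000 + 0.08·1.774782 = -1.078017
y(1.08) ≈ -1.0780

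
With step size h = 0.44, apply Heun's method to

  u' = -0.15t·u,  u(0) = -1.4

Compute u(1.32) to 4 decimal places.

-1.2282

Heun: k1 = f(t_n, u_n); k2 = f(t_n + h, u_n + h·k1); u_{n+1} = u_n + (h/2)·(k1 + k2).
t=0.000000, u=-1.400000:
  k1 = f(0.000000, -1.400000) = 0.000000
  k2 = f(0.440000, -1.400000) = 0.092400
  u ← -1.400000 + (0.44/2)·(0.000000 + 0.092400) = -1.379672
t=0.440000, u=-1.379672:
  k1 = f(0.440000, -1.379672) = 0.091058
  k2 = f(0.880000, -1.339606) = 0.176828
  u ← -1.379672 + (0.44/2)·(0.091058 + 0.176828) = -1.320737
t=0.880000, u=-1.320737:
  k1 = f(0.880000, -1.320737) = 0.174337
  k2 = f(1.320000, -1.244029) = 0.246318
  u ← -1.320737 + (0.44/2)·(0.174337 + 0.246318) = -1.228193
u(1.32) ≈ -1.2282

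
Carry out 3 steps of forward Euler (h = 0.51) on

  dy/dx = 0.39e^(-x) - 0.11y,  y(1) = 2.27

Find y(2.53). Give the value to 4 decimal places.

2.0420

Euler: y_{n+1} = y_n + h·f(x_n, y_n).
x=1.000000, y=2.270000: f=-0.106227 → y ← 2.270000 + 0.51·(-0.106227) = 2.215824
x=1.510000, y=2.215824: f=-0.157586 → y ← 2.215824 + 0.51·(-0.157586) = 2.135455
x=2.020000, y=2.135455: f=-0.183164 → y ← 2.135455 + 0.51·(-0.183164) = 2.042042
y(2.53) ≈ 2.0420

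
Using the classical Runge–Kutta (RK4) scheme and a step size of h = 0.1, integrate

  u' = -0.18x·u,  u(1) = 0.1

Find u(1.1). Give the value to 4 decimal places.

0.0981

RK4: k1 = f(x_n, u_n); k2 = f(x_n + h/2, u_n + (h/2)·k1); k3 = f(x_n + h/2, u_n + (h/2)·k2); k4 = f(x_n + h, u_n + h·k3); u_{n+1} = u_n + (h/6)·(k1 + 2k2 + 2k3 + k4).
x=1.000000, u=0.100000:
  k1 = f(1.000000, 0.100000) = -0.018000
  k2 = f(1.050000, 0.099100) = -0.018730
  k3 = f(1.050000, 0.099064) = -0.018723
  k4 = f(1.100000, 0.098128) = -0.019429
  u ← 0.100000 + (0.1/6)·(k1 + 2k2 + 2k3 + k4) = 0.098128
u(1.1) ≈ 0.0981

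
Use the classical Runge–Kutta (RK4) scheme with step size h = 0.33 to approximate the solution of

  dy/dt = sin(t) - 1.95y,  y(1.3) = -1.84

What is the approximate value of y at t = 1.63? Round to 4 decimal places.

-0.7274

RK4: k1 = f(t_n, y_n); k2 = f(t_n + h/2, y_n + (h/2)·k1); k3 = f(t_n + h/2, y_n + (h/2)·k2); k4 = f(t_n + h, y_n + h·k3); y_{n+1} = y_n + (h/6)·(k1 + 2k2 + 2k3 + k4).
t=1.300000, y=-1.840000:
  k1 = f(1.300000, -1.840000) = 4.551558
  k2 = f(1.465000, -1.088993) = 3.117945
  k3 = f(1.465000, -1.325539) = 3.579210
  k4 = f(1.630000, -0.658861) = 2.283026
  y ← -1.840000 + (0.33/6)·(k1 + 2k2 + 2k3 + k4) = -0.727411
y(1.63) ≈ -0.7274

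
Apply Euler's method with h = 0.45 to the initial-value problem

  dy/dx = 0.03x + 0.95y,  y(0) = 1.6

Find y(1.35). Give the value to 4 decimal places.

4.6751

Euler: y_{n+1} = y_n + h·f(x_n, y_n).
x=0.000000, y=1.600000: f=1.520000 → y ← 1.600000 + 0.45·1.520000 = 2.284000
x=0.450000, y=2.284000: f=2.183300 → y ← 2.284000 + 0.45·2.183300 = 3.266485
x=0.900000, y=3.266485: f=3.130161 → y ← 3.266485 + 0.45·3.130161 = 4.675057
y(1.35) ≈ 4.6751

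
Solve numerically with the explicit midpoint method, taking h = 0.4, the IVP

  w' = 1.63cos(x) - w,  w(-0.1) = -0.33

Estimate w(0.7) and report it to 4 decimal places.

0.6479

Midpoint: k1 = f(x_n, w_n); k2 = f(x_n + h/2, w_n + (h/2)·k1); w_{n+1} = w_n + h·k2.
x=-0.100000, w=-0.330000:
  k1 = f(-0.100000, -0.330000) = 1.951857
  k2 = f(0.100000, 0.060371) = 1.561485
  w ← -0.330000 + 0.4·1.561485 = 0.294594
x=0.300000, w=0.294594:
  k1 = f(0.300000, 0.294594) = 1.262604
  k2 = f(0.500000, 0.547115) = 0.883345
  w ← 0.294594 + 0.4·0.883345 = 0.647932
w(0.7) ≈ 0.6479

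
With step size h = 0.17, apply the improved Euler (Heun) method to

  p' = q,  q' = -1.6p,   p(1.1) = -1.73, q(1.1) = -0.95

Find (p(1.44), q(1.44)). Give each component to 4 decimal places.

Heun on (p,q): k1 = f(x_n, state_n); k2 = f(x_n + h, state_n + h·k1); state_{n+1} = state_n + (h/2)·(k1 + k2).
1.100000: (-1.730000, -0.950000)
  k1 = (-0.950000, 2.768000)
  predictor → (-1.891500, -0.479440)
  k2 = (-0.479440, 3.026400)
  → (-1.851502, -0.457476)
1.270000: (-1.851502, -0.457476)
  k1 = (-0.457476, 2.962404)
  predictor → (-1.929273, 0.046133)
  k2 = (0.046133, 3.086837)
  → (-1.886467, 0.056709)
(p(1.44), q(1.44)) ≈ (-1.8865, 0.0567)

-1.8865, 0.0567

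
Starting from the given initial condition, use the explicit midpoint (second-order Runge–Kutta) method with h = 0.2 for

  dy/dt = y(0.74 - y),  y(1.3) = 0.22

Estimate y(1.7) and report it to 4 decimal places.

0.2683

Midpoint: k1 = f(t_n, y_n); k2 = f(t_n + h/2, y_n + (h/2)·k1); y_{n+1} = y_n + h·k2.
t=1.300000, y=0.220000:
  k1 = f(1.300000, 0.220000) = 0.114400
  k2 = f(1.400000, 0.231440) = 0.117701
  y ← 0.220000 + 0.2·0.117701 = 0.243540
t=1.500000, y=0.243540:
  k1 = f(1.500000, 0.243540) = 0.120908
  k2 = f(1.600000, 0.255631) = 0.123820
  y ← 0.243540 + 0.2·0.123820 = 0.268304
y(1.7) ≈ 0.2683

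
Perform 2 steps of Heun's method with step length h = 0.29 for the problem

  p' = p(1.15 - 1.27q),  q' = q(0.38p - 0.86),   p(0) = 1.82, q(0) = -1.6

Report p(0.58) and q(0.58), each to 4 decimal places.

Heun on (p,q): k1 = f(s_n, state_n); k2 = f(s_n + h, state_n + h·k1); state_{n+1} = state_n + (h/2)·(k1 + k2).
0.000000: (1.820000, -1.600000)
  k1 = (5.791240, 0.269440)
  predictor → (3.499460, -1.521862)
  k2 = (10.788012, -0.714963)
  → (4.223992, -1.664601)
0.290000: (4.223992, -1.664601)
  k1 = (13.787290, -1.240322)
  predictor → (8.222306, -2.024294)
  k2 = (30.593996, -4.583966)
  → (10.659278, -2.509123)
(p(0.58), q(0.58)) ≈ (10.6593, -2.5091)

10.6593, -2.5091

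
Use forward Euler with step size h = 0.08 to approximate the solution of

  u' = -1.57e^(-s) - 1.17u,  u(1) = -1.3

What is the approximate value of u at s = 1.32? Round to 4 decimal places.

Euler: u_{n+1} = u_n + h·f(s_n, u_n).
s=1.000000, u=-1.300000: f=0.943429 → u ← -1.300000 + 0.08·0.943429 = -1.224526
s=1.080000, u=-1.224526: f=0.899530 → u ← -1.224526 + 0.08·0.899530 = -1.152563
s=1.160000, u=-1.152563: f=0.856326 → u ← -1.152563 + 0.08·0.856326 = -1.084057
s=1.240000, u=-1.084057: f=0.814014 → u ← -1.084057 + 0.08·0.814014 = -1.018936
u(1.32) ≈ -1.0189

-1.0189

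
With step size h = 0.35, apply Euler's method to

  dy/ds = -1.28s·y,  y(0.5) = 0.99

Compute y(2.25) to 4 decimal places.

0.0100

Euler: y_{n+1} = y_n + h·f(s_n, y_n).
s=0.500000, y=0.990000: f=-0.633600 → y ← 0.990000 + 0.35·(-0.633600) = 0.768240
s=0.850000, y=0.768240: f=-0.835845 → y ← 0.768240 + 0.35·(-0.835845) = 0.475694
s=1.200000, y=0.475694: f=-0.730666 → y ← 0.475694 + 0.35·(-0.730666) = 0.219961
s=1.550000, y=0.219961: f=-0.436403 → y ← 0.219961 + 0.35·(-0.436403) = 0.067220
s=1.900000, y=0.067220: f=-0.163479 → y ← 0.067220 + 0.35·(-0.163479) = 0.010002
y(2.25) ≈ 0.0100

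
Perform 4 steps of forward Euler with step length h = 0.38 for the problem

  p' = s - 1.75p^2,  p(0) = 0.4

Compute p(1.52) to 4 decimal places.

0.7879

Euler: p_{n+1} = p_n + h·f(s_n, p_n).
s=0.000000, p=0.400000: f=-0.280000 → p ← 0.400000 + 0.38·(-0.280000) = 0.293600
s=0.380000, p=0.293600: f=0.229148 → p ← 0.293600 + 0.38·0.229148 = 0.380676
s=0.760000, p=0.380676: f=0.506400 → p ← 0.380676 + 0.38·0.506400 = 0.573108
s=1.140000, p=0.573108: f=0.565207 → p ← 0.573108 + 0.38·0.565207 = 0.787887
p(1.52) ≈ 0.7879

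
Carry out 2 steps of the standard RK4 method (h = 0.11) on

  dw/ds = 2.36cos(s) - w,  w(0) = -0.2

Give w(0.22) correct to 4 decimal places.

0.3016

RK4: k1 = f(s_n, w_n); k2 = f(s_n + h/2, w_n + (h/2)·k1); k3 = f(s_n + h/2, w_n + (h/2)·k2); k4 = f(s_n + h, w_n + h·k3); w_{n+1} = w_n + (h/6)·(k1 + 2k2 + 2k3 + k4).
s=0.000000, w=-0.200000:
  k1 = f(0.000000, -0.200000) = 2.560000
  k2 = f(0.055000, -0.059200) = 2.415631
  k3 = f(0.055000, -0.067140) = 2.423572
  k4 = f(0.110000, 0.066593) = 2.279144
  w ← -0.200000 + (0.11/6)·(k1 + 2k2 + 2k3 + k4) = 0.066155
s=0.110000, w=0.066155:
  k1 = f(0.110000, 0.066155) = 2.279581
  k2 = f(0.165000, 0.191532) = 2.136415
  k3 = f(0.165000, 0.183658) = 2.144289
  k4 = f(0.220000, 0.302027) = 2.001091
  w ← 0.066155 + (0.11/6)·(k1 + 2k2 + 2k3 + k4) = 0.301593
w(0.22) ≈ 0.3016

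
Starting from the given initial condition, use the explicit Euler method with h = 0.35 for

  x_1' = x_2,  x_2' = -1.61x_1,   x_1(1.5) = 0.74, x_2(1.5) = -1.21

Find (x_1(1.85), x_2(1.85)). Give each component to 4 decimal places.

Euler on (x_1,x_2): x_1_{n+1} = x_1_n + h·x_1', x_2_{n+1} = x_2_n + h·x_2'.
1.500000: (0.740000, -1.210000); f=(-1.210000, -1.191400) → (0.316500, -1.626990)
(x_1(1.85), x_2(1.85)) ≈ (0.3165, -1.6270)

0.3165, -1.6270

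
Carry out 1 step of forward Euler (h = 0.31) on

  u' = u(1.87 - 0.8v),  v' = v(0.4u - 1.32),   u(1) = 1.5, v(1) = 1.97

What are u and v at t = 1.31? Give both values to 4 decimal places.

1.6367, 1.5303

Euler on (u,v): u_{n+1} = u_n + h·u', v_{n+1} = v_n + h·v'.
1.000000: (1.500000, 1.970000); f=(0.441000, -1.418400) → (1.636710, 1.530296)
(u(1.31), v(1.31)) ≈ (1.6367, 1.5303)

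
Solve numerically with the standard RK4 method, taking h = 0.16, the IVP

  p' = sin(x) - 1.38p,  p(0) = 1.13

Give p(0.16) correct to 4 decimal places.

0.9180

RK4: k1 = f(x_n, p_n); k2 = f(x_n + h/2, p_n + (h/2)·k1); k3 = f(x_n + h/2, p_n + (h/2)·k2); k4 = f(x_n + h, p_n + h·k3); p_{n+1} = p_n + (h/6)·(k1 + 2k2 + 2k3 + k4).
x=0.000000, p=1.130000:
  k1 = f(0.000000, 1.130000) = -1.559400
  k2 = f(0.080000, 1.005248) = -1.307328
  k3 = f(0.080000, 1.025414) = -1.335156
  k4 = f(0.160000, 0.916375) = -1.105279
  p ← 1.130000 + (0.16/6)·(k1 + 2k2 + 2k3 + k4) = 0.918009
p(0.16) ≈ 0.9180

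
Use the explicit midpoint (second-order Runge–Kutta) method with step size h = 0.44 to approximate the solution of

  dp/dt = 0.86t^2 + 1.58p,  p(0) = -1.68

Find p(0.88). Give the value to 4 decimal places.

Midpoint: k1 = f(t_n, p_n); k2 = f(t_n + h/2, p_n + (h/2)·k1); p_{n+1} = p_n + h·k2.
t=0.000000, p=-1.680000:
  k1 = f(0.000000, -1.680000) = -2.654400
  k2 = f(0.220000, -2.263968) = -3.535445
  p ← -1.680000 + 0.44·(-3.535445) = -3.235596
t=0.440000, p=-3.235596:
  k1 = f(0.440000, -3.235596) = -4.945746
  k2 = f(0.660000, -4.323660) = -6.456767
  p ← -3.235596 + 0.44·(-6.456767) = -6.076573
p(0.88) ≈ -6.0766

-6.0766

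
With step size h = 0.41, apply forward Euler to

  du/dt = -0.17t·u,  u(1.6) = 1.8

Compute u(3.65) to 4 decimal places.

Euler: u_{n+1} = u_n + h·f(t_n, u_n).
t=1.600000, u=1.800000: f=-0.489600 → u ← 1.800000 + 0.41·(-0.489600) = 1.599264
t=2.010000, u=1.599264: f=-0.546469 → u ← 1.599264 + 0.41·(-0.546469) = 1.375212
t=2.420000, u=1.375212: f=-0.565762 → u ← 1.375212 + 0.41·(-0.565762) = 1.143249
t=2.830000, u=1.143249: f=-0.550017 → u ← 1.143249 + 0.41·(-0.550017) = 0.917742
t=3.240000, u=0.917742: f=-0.505492 → u ← 0.917742 + 0.41·(-0.505492) = 0.710490
u(3.65) ≈ 0.7105

0.7105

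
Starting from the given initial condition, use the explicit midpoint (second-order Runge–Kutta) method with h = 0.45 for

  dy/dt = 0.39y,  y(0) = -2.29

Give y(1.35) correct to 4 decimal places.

Midpoint: k1 = f(t_n, y_n); k2 = f(t_n + h/2, y_n + (h/2)·k1); y_{n+1} = y_n + h·k2.
t=0.000000, y=-2.290000:
  k1 = f(0.000000, -2.290000) = -0.893100
  k2 = f(0.225000, -2.490947) = -0.971470
  y ← -2.290000 + 0.45·(-0.971470) = -2.727161
t=0.450000, y=-2.727161:
  k1 = f(0.450000, -2.727161) = -1.063593
  k2 = f(0.675000, -2.966470) = -1.156923
  y ← -2.727161 + 0.45·(-1.156923) = -3.247777
t=0.900000, y=-3.247777:
  k1 = f(0.900000, -3.247777) = -1.266633
  k2 = f(1.125000, -3.532769) = -1.377780
  y ← -3.247777 + 0.45·(-1.377780) = -3.867778
y(1.35) ≈ -3.8678

-3.8678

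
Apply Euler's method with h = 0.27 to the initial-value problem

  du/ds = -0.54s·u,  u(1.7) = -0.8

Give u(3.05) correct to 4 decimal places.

Euler: u_{n+1} = u_n + h·f(s_n, u_n).
s=1.700000, u=-0.800000: f=0.734400 → u ← -0.800000 + 0.27·0.734400 = -0.601712
s=1.970000, u=-0.601712: f=0.640101 → u ← -0.601712 + 0.27·0.640101 = -0.428885
s=2.240000, u=-0.428885: f=0.518779 → u ← -0.428885 + 0.27·0.518779 = -0.288814
s=2.510000, u=-0.288814: f=0.391459 → u ← -0.288814 + 0.27·0.391459 = -0.183120
s=2.780000, u=-0.183120: f=0.274900 → u ← -0.183120 + 0.27·0.274900 = -0.108897
u(3.05) ≈ -0.1089

-0.1089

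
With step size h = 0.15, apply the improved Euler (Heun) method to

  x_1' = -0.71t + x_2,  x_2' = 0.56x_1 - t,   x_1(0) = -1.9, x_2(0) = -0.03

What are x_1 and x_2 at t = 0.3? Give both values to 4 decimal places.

-1.9924, -0.3984

Heun on (x_1,x_2): k1 = f(t_n, state_n); k2 = f(t_n + h, state_n + h·k1); state_{n+1} = state_n + (h/2)·(k1 + k2).
0.000000: (-1.900000, -0.030000)
  k1 = (-0.030000, -1.064000)
  predictor → (-1.904500, -0.189600)
  k2 = (-0.296100, -1.216520)
  → (-1.924457, -0.201039)
0.150000: (-1.924457, -0.201039)
  k1 = (-0.307539, -1.227696)
  predictor → (-1.970588, -0.385193)
  k2 = (-0.598193, -1.403529)
  → (-1.992387, -0.398381)
(x_1(0.3), x_2(0.3)) ≈ (-1.9924, -0.3984)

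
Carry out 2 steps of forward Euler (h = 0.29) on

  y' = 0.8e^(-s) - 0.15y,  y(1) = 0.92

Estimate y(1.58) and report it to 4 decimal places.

Euler: y_{n+1} = y_n + h·f(s_n, y_n).
s=1.000000, y=0.920000: f=0.156304 → y ← 0.920000 + 0.29·0.156304 = 0.965328
s=1.290000, y=0.965328: f=0.075417 → y ← 0.965328 + 0.29·0.075417 = 0.987199
y(1.58) ≈ 0.9872

0.9872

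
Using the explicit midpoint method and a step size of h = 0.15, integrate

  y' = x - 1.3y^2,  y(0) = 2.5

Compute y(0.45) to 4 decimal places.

1.1648

Midpoint: k1 = f(x_n, y_n); k2 = f(x_n + h/2, y_n + (h/2)·k1); y_{n+1} = y_n + h·k2.
x=0.000000, y=2.500000:
  k1 = f(0.000000, 2.500000) = -8.125000
  k2 = f(0.075000, 1.890625) = -4.571802
  y ← 2.500000 + 0.15·(-4.571802) = 1.814230
x=0.150000, y=1.814230:
  k1 = f(0.150000, 1.814230) = -4.128858
  k2 = f(0.225000, 1.504565) = -2.717832
  y ← 1.814230 + 0.15·(-2.717832) = 1.406555
x=0.300000, y=1.406555:
  k1 = f(0.300000, 1.406555) = -2.271916
  k2 = f(0.375000, 1.236161) = -1.611523
  y ← 1.406555 + 0.15·(-1.611523) = 1.164826
y(0.45) ≈ 1.1648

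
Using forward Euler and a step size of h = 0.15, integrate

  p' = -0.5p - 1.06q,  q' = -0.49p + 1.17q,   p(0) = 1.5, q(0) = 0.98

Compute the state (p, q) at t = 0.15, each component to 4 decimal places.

Euler on (p,q): p_{n+1} = p_n + h·p', q_{n+1} = q_n + h·q'.
0.000000: (1.500000, 0.980000); f=(-1.788800, 0.411600) → (1.231680, 1.041740)
(p(0.15), q(0.15)) ≈ (1.2317, 1.0417)

1.2317, 1.0417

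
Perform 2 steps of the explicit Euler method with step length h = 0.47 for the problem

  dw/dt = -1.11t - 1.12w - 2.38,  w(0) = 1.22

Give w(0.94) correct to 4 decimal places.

-1.6199

Euler: w_{n+1} = w_n + h·f(t_n, w_n).
t=0.000000, w=1.220000: f=-3.746400 → w ← 1.220000 + 0.47·(-3.746400) = -0.540808
t=0.470000, w=-0.540808: f=-2.295995 → w ← -0.540808 + 0.47·(-2.295995) = -1.619926
w(0.94) ≈ -1.6199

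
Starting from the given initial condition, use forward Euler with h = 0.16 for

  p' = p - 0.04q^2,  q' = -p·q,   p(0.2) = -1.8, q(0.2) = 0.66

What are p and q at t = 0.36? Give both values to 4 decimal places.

Euler on (p,q): p_{n+1} = p_n + h·p', q_{n+1} = q_n + h·q'.
0.200000: (-1.800000, 0.660000); f=(-1.817424, 1.188000) → (-2.090788, 0.850080)
(p(0.36), q(0.36)) ≈ (-2.0908, 0.8501)

-2.0908, 0.8501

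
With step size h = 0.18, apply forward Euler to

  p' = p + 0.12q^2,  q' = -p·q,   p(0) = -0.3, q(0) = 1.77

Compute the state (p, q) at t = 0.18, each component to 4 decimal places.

Euler on (p,q): p_{n+1} = p_n + h·p', q_{n+1} = q_n + h·q'.
0.000000: (-0.300000, 1.770000); f=(0.075948, 0.531000) → (-0.286329, 1.865580)
(p(0.18), q(0.18)) ≈ (-0.2863, 1.8656)

-0.2863, 1.8656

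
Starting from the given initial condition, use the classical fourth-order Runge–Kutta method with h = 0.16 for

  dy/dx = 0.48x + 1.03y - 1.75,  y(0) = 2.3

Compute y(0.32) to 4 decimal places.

RK4: k1 = f(x_n, y_n); k2 = f(x_n + h/2, y_n + (h/2)·k1); k3 = f(x_n + h/2, y_n + (h/2)·k2); k4 = f(x_n + h, y_n + h·k3); y_{n+1} = y_n + (h/6)·(k1 + 2k2 + 2k3 + k4).
x=0.000000, y=2.300000:
  k1 = f(0.000000, 2.300000) = 0.619000
  k2 = f(0.080000, 2.349520) = 0.708406
  k3 = f(0.080000, 2.356672) = 0.715773
  k4 = f(0.160000, 2.414524) = 0.813759
  y ← 2.300000 + (0.16/6)·(k1 + 2k2 + 2k3 + k4) = 2.414163
x=0.160000, y=2.414163:
  k1 = f(0.160000, 2.414163) = 0.813388
  k2 = f(0.240000, 2.479234) = 0.918811
  k3 = f(0.240000, 2.487668) = 0.927498
  k4 = f(0.320000, 2.562563) = 1.043040
  y ← 2.414163 + (0.16/6)·(k1 + 2k2 + 2k3 + k4) = 2.562138
y(0.32) ≈ 2.5621

2.5621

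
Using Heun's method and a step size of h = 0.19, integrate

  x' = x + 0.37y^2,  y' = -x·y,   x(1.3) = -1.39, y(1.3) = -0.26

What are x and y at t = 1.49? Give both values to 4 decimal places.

Heun on (x,y): k1 = f(t_n, state_n); k2 = f(t_n + h, state_n + h·k1); state_{n+1} = state_n + (h/2)·(k1 + k2).
1.300000: (-1.390000, -0.260000)
  k1 = (-1.364988, -0.361400)
  predictor → (-1.649348, -0.328666)
  k2 = (-1.609380, -0.542085)
  → (-1.672565, -0.345831)
(x(1.49), y(1.49)) ≈ (-1.6726, -0.3458)

-1.6726, -0.3458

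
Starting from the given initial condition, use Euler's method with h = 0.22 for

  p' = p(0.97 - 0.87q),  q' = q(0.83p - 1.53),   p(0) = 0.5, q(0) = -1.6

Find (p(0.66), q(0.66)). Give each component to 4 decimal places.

Euler on (p,q): p_{n+1} = p_n + h·p', q_{n+1} = q_n + h·q'.
0.000000: (0.500000, -1.600000); f=(1.181000, 1.784000) → (0.759820, -1.207520)
0.220000: (0.759820, -1.207520); f=(1.535249, 1.085982) → (1.097575, -0.968604)
0.440000: (1.097575, -0.968604); f=(1.989558, 0.599578) → (1.535277, -0.836697)
(p(0.66), q(0.66)) ≈ (1.5353, -0.8367)

1.5353, -0.8367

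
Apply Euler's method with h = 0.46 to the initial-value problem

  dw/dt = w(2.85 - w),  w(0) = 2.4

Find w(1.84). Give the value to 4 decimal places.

2.8485

Euler: w_{n+1} = w_n + h·f(t_n, w_n).
t=0.000000, w=2.400000: f=1.080000 → w ← 2.400000 + 0.46·1.080000 = 2.896800
t=0.460000, w=2.896800: f=-0.135570 → w ← 2.896800 + 0.46·(-0.135570) = 2.834438
t=0.920000, w=2.834438: f=0.044110 → w ← 2.834438 + 0.46·0.044110 = 2.854728
t=1.380000, w=2.854728: f=-0.013499 → w ← 2.854728 + 0.46·(-0.013499) = 2.848519
w(1.84) ≈ 2.8485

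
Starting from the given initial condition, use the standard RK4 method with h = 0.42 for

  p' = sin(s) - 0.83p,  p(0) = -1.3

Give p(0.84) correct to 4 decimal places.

-0.3818

RK4: k1 = f(s_n, p_n); k2 = f(s_n + h/2, p_n + (h/2)·k1); k3 = f(s_n + h/2, p_n + (h/2)·k2); k4 = f(s_n + h, p_n + h·k3); p_{n+1} = p_n + (h/6)·(k1 + 2k2 + 2k3 + k4).
s=0.000000, p=-1.300000:
  k1 = f(0.000000, -1.300000) = 1.079000
  k2 = f(0.210000, -1.073410) = 1.099390
  k3 = f(0.210000, -1.069128) = 1.095836
  k4 = f(0.420000, -0.839749) = 1.104752
  p ← -1.300000 + (0.42/6)·(k1 + 2k2 + 2k3 + k4) = -0.839806
s=0.420000, p=-0.839806:
  k1 = f(0.420000, -0.839806) = 1.104799
  k2 = f(0.630000, -0.607798) = 1.093617
  k3 = f(0.630000, -0.610146) = 1.095566
  k4 = f(0.840000, -0.379668) = 1.059768
  p ← -0.839806 + (0.42/6)·(k1 + 2k2 + 2k3 + k4) = -0.381800
p(0.84) ≈ -0.3818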